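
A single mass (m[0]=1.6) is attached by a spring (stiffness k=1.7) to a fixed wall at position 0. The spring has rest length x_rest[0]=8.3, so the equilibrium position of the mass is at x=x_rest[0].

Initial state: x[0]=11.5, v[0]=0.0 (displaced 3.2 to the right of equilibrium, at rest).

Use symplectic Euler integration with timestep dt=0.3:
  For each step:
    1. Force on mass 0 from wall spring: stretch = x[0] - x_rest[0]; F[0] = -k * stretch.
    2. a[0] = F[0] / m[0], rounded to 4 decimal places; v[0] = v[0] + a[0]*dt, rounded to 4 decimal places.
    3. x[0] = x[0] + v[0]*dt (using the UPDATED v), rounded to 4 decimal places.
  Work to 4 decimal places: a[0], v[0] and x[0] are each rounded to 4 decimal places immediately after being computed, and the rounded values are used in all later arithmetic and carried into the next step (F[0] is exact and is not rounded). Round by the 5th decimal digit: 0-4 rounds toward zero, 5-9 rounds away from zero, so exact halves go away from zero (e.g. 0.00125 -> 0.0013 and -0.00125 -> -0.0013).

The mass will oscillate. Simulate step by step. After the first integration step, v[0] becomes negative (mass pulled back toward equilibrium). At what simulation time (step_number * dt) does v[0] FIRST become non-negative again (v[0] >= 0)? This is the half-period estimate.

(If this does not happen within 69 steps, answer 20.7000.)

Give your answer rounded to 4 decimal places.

Answer: 3.3000

Derivation:
Step 0: x=[11.5000] v=[0.0000]
Step 1: x=[11.1940] v=[-1.0200]
Step 2: x=[10.6113] v=[-1.9425]
Step 3: x=[9.8075] v=[-2.6792]
Step 4: x=[8.8596] v=[-3.1597]
Step 5: x=[7.8582] v=[-3.3381]
Step 6: x=[6.8990] v=[-3.1973]
Step 7: x=[6.0738] v=[-2.7507]
Step 8: x=[5.4615] v=[-2.0411]
Step 9: x=[5.1206] v=[-1.1363]
Step 10: x=[5.0837] v=[-0.1229]
Step 11: x=[5.3544] v=[0.9023]
First v>=0 after going negative at step 11, time=3.3000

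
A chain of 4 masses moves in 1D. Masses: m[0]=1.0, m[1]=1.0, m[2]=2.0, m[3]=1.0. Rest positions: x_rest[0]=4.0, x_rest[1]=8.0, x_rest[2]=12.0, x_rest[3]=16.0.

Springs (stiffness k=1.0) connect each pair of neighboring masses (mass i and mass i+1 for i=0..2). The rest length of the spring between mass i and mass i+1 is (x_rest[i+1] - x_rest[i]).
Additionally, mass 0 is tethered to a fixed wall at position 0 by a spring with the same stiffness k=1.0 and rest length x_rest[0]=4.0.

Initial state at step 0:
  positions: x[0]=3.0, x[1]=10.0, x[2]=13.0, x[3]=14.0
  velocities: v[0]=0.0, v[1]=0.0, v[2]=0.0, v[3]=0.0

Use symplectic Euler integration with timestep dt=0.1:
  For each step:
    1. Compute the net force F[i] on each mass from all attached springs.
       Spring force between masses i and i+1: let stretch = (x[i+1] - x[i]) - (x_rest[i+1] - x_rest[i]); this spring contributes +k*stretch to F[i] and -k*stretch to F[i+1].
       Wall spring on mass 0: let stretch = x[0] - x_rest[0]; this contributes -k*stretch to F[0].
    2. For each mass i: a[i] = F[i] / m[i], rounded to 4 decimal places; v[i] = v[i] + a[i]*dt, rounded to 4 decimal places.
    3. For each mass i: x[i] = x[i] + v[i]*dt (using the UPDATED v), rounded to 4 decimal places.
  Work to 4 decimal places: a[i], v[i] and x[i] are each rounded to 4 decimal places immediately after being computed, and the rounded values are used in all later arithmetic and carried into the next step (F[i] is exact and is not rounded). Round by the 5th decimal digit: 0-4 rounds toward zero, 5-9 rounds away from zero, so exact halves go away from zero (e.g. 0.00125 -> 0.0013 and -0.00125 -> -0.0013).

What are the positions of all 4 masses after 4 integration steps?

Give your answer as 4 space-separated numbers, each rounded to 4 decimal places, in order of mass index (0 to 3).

Step 0: x=[3.0000 10.0000 13.0000 14.0000] v=[0.0000 0.0000 0.0000 0.0000]
Step 1: x=[3.0400 9.9600 12.9900 14.0300] v=[0.4000 -0.4000 -0.1000 0.3000]
Step 2: x=[3.1188 9.8811 12.9701 14.0896] v=[0.7880 -0.7890 -0.1995 0.5960]
Step 3: x=[3.2340 9.7655 12.9403 14.1780] v=[1.1524 -1.1563 -0.2980 0.8841]
Step 4: x=[3.3822 9.6163 12.9008 14.2940] v=[1.4822 -1.4920 -0.3949 1.1603]

Answer: 3.3822 9.6163 12.9008 14.2940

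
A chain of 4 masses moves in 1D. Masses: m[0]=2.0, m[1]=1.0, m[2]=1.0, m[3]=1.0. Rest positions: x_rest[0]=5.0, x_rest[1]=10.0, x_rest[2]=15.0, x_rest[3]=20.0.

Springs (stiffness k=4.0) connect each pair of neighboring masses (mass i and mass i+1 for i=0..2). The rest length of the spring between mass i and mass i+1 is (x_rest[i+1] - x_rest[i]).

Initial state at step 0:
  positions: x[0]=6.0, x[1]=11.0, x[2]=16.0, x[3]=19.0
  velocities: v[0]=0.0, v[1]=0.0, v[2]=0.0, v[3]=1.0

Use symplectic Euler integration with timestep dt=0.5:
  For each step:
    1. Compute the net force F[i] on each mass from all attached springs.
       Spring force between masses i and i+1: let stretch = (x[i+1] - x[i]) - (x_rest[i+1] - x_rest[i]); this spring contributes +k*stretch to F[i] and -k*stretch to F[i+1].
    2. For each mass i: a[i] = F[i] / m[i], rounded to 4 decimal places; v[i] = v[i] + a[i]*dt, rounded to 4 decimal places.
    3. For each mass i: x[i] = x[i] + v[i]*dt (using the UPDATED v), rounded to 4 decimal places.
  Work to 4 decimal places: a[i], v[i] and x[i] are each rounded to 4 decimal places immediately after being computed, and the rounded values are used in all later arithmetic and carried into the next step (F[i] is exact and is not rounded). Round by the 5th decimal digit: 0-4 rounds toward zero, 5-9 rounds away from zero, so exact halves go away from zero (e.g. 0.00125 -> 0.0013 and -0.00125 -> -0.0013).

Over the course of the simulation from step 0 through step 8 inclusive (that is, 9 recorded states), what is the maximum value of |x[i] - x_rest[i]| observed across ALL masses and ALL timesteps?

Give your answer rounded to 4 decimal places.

Answer: 2.5000

Derivation:
Step 0: x=[6.0000 11.0000 16.0000 19.0000] v=[0.0000 0.0000 0.0000 1.0000]
Step 1: x=[6.0000 11.0000 14.0000 21.5000] v=[0.0000 0.0000 -4.0000 5.0000]
Step 2: x=[6.0000 9.0000 16.5000 21.5000] v=[0.0000 -4.0000 5.0000 0.0000]
Step 3: x=[5.0000 11.5000 16.5000 21.5000] v=[-2.0000 5.0000 0.0000 0.0000]
Step 4: x=[4.7500 12.5000 16.5000 21.5000] v=[-0.5000 2.0000 0.0000 0.0000]
Step 5: x=[5.8750 9.7500 17.5000 21.5000] v=[2.2500 -5.5000 2.0000 0.0000]
Step 6: x=[6.4375 10.8750 14.7500 22.5000] v=[1.1250 2.2500 -5.5000 2.0000]
Step 7: x=[6.7188 11.4375 15.8750 20.7500] v=[0.5625 1.1250 2.2500 -3.5000]
Step 8: x=[6.8594 11.7188 17.4375 19.1250] v=[0.2812 0.5626 3.1250 -3.2500]
Max displacement = 2.5000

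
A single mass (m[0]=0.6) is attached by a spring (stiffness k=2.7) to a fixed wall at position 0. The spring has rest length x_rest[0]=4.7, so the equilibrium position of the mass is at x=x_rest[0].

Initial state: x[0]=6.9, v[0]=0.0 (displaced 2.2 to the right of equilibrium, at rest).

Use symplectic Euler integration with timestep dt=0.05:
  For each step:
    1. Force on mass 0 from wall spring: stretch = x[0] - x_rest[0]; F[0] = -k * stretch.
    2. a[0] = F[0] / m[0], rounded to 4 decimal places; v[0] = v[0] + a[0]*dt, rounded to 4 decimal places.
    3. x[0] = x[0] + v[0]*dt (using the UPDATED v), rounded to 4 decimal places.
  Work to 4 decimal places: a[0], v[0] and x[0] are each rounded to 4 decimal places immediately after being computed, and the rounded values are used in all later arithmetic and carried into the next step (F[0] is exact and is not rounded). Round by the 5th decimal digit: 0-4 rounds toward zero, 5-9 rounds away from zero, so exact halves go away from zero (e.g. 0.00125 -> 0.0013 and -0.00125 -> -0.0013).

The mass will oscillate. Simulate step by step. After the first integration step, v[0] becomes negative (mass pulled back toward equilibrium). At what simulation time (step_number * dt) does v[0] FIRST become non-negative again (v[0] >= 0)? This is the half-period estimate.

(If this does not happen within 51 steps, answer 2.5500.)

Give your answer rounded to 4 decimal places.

Step 0: x=[6.9000] v=[0.0000]
Step 1: x=[6.8753] v=[-0.4950]
Step 2: x=[6.8261] v=[-0.9844]
Step 3: x=[6.7530] v=[-1.4628]
Step 4: x=[6.6568] v=[-1.9247]
Step 5: x=[6.5386] v=[-2.3650]
Step 6: x=[6.3997] v=[-2.7787]
Step 7: x=[6.2416] v=[-3.1611]
Step 8: x=[6.0662] v=[-3.5080]
Step 9: x=[5.8754] v=[-3.8154]
Step 10: x=[5.6714] v=[-4.0799]
Step 11: x=[5.4565] v=[-4.2985]
Step 12: x=[5.2331] v=[-4.4687]
Step 13: x=[5.0037] v=[-4.5887]
Step 14: x=[4.7709] v=[-4.6570]
Step 15: x=[4.5373] v=[-4.6730]
Step 16: x=[4.3055] v=[-4.6364]
Step 17: x=[4.0781] v=[-4.5476]
Step 18: x=[3.8577] v=[-4.4077]
Step 19: x=[3.6468] v=[-4.2182]
Step 20: x=[3.4477] v=[-3.9812]
Step 21: x=[3.2627] v=[-3.6994]
Step 22: x=[3.0939] v=[-3.3760]
Step 23: x=[2.9432] v=[-3.0146]
Step 24: x=[2.8122] v=[-2.6193]
Step 25: x=[2.7025] v=[-2.1945]
Step 26: x=[2.6152] v=[-1.7451]
Step 27: x=[2.5514] v=[-1.2760]
Step 28: x=[2.5118] v=[-0.7926]
Step 29: x=[2.4968] v=[-0.3003]
Step 30: x=[2.5066] v=[0.1954]
First v>=0 after going negative at step 30, time=1.5000

Answer: 1.5000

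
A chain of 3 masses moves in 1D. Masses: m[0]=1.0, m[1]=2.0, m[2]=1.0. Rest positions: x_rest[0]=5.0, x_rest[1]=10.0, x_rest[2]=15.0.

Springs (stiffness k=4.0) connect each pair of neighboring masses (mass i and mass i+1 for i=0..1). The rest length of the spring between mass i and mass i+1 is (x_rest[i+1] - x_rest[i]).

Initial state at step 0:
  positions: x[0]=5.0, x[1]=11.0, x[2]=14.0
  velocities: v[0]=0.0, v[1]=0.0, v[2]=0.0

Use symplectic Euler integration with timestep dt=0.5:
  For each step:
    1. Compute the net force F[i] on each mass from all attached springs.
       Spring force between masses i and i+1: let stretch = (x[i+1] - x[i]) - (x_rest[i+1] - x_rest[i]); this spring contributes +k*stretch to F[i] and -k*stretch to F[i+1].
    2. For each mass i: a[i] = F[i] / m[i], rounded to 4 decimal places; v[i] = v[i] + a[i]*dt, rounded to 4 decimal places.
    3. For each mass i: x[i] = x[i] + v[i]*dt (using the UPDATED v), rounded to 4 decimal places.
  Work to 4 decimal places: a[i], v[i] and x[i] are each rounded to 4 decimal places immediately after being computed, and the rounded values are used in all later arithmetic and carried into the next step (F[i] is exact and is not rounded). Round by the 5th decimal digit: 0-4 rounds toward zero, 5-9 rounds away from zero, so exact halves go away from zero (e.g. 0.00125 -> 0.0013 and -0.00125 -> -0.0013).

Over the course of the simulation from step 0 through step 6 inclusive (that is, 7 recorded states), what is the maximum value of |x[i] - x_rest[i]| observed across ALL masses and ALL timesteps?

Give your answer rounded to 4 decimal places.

Answer: 1.5000

Derivation:
Step 0: x=[5.0000 11.0000 14.0000] v=[0.0000 0.0000 0.0000]
Step 1: x=[6.0000 9.5000 16.0000] v=[2.0000 -3.0000 4.0000]
Step 2: x=[5.5000 9.5000 16.5000] v=[-1.0000 0.0000 1.0000]
Step 3: x=[4.0000 11.0000 15.0000] v=[-3.0000 3.0000 -3.0000]
Step 4: x=[4.5000 11.0000 14.5000] v=[1.0000 0.0000 -1.0000]
Step 5: x=[6.5000 9.5000 15.5000] v=[4.0000 -3.0000 2.0000]
Step 6: x=[6.5000 9.5000 15.5000] v=[0.0000 0.0000 0.0000]
Max displacement = 1.5000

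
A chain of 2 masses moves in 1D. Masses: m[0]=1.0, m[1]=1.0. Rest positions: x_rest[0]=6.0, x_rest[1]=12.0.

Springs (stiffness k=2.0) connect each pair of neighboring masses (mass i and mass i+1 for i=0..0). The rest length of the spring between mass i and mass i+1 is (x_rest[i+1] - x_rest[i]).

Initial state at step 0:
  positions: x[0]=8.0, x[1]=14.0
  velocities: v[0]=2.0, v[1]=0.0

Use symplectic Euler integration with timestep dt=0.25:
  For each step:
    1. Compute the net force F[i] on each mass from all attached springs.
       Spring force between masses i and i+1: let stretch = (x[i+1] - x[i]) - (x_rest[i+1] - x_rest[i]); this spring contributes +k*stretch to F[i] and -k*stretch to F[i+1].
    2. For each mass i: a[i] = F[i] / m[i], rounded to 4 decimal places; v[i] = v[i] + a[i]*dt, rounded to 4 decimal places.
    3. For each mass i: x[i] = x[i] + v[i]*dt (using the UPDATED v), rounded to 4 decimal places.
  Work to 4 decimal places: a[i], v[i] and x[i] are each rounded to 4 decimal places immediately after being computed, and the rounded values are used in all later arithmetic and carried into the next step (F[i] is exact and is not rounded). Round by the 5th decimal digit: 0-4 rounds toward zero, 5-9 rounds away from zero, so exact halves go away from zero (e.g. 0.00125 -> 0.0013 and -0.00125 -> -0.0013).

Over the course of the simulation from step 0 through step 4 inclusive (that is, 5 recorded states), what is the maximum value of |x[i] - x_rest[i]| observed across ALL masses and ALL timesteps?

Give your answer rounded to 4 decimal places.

Answer: 3.4648

Derivation:
Step 0: x=[8.0000 14.0000] v=[2.0000 0.0000]
Step 1: x=[8.5000 14.0000] v=[2.0000 0.0000]
Step 2: x=[8.9375 14.0625] v=[1.7500 0.2500]
Step 3: x=[9.2656 14.2344] v=[1.3125 0.6875]
Step 4: x=[9.4648 14.5352] v=[0.7969 1.2031]
Max displacement = 3.4648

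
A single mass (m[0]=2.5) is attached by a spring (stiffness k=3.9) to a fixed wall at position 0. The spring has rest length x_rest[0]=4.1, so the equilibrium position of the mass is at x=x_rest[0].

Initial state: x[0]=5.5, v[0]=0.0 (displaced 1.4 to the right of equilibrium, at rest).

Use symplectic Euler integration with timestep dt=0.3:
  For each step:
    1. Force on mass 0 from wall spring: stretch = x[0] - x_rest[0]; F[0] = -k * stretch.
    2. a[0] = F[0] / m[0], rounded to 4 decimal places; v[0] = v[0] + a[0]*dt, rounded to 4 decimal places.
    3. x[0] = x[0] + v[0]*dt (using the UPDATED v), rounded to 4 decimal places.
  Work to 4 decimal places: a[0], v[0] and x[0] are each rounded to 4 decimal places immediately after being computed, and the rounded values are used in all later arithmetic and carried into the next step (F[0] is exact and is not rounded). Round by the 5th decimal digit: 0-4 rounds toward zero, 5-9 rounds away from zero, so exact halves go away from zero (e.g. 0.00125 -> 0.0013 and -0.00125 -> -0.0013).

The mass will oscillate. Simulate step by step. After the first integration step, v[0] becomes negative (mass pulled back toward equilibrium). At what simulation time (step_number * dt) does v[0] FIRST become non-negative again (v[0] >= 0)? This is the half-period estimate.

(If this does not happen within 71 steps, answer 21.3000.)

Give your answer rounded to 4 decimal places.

Answer: 2.7000

Derivation:
Step 0: x=[5.5000] v=[0.0000]
Step 1: x=[5.3034] v=[-0.6552]
Step 2: x=[4.9379] v=[-1.2184]
Step 3: x=[4.4548] v=[-1.6105]
Step 4: x=[3.9218] v=[-1.7766]
Step 5: x=[3.4138] v=[-1.6932]
Step 6: x=[3.0022] v=[-1.3721]
Step 7: x=[2.7447] v=[-0.8583]
Step 8: x=[2.6775] v=[-0.2240]
Step 9: x=[2.8100] v=[0.4417]
First v>=0 after going negative at step 9, time=2.7000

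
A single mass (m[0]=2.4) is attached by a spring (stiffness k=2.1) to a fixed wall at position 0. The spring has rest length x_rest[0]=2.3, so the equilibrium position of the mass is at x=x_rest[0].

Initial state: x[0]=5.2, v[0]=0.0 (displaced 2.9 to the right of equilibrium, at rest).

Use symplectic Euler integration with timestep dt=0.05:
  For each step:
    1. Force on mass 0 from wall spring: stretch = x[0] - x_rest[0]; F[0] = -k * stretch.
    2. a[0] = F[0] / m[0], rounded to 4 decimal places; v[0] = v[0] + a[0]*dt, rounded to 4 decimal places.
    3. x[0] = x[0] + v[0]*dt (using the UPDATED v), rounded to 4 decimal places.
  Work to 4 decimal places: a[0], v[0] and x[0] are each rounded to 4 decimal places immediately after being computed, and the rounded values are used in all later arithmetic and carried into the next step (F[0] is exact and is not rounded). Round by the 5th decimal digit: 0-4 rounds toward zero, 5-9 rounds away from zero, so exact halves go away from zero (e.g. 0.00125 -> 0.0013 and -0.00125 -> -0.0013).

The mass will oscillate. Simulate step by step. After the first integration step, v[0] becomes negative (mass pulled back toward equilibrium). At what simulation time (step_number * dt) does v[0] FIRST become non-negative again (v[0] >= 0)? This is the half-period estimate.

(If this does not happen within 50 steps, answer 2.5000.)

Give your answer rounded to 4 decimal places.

Step 0: x=[5.2000] v=[0.0000]
Step 1: x=[5.1937] v=[-0.1269]
Step 2: x=[5.1810] v=[-0.2535]
Step 3: x=[5.1620] v=[-0.3795]
Step 4: x=[5.1368] v=[-0.5047]
Step 5: x=[5.1054] v=[-0.6288]
Step 6: x=[5.0678] v=[-0.7515]
Step 7: x=[5.0242] v=[-0.8726]
Step 8: x=[4.9746] v=[-0.9918]
Step 9: x=[4.9192] v=[-1.1088]
Step 10: x=[4.8580] v=[-1.2234]
Step 11: x=[4.7912] v=[-1.3353]
Step 12: x=[4.7190] v=[-1.4443]
Step 13: x=[4.6415] v=[-1.5501]
Step 14: x=[4.5589] v=[-1.6525]
Step 15: x=[4.4713] v=[-1.7513]
Step 16: x=[4.3790] v=[-1.8463]
Step 17: x=[4.2821] v=[-1.9373]
Step 18: x=[4.1809] v=[-2.0240]
Step 19: x=[4.0756] v=[-2.1063]
Step 20: x=[3.9664] v=[-2.1840]
Step 21: x=[3.8536] v=[-2.2569]
Step 22: x=[3.7374] v=[-2.3249]
Step 23: x=[3.6180] v=[-2.3878]
Step 24: x=[3.4957] v=[-2.4455]
Step 25: x=[3.3708] v=[-2.4978]
Step 26: x=[3.2436] v=[-2.5447]
Step 27: x=[3.1143] v=[-2.5860]
Step 28: x=[2.9832] v=[-2.6216]
Step 29: x=[2.8506] v=[-2.6515]
Step 30: x=[2.7168] v=[-2.6756]
Step 31: x=[2.5821] v=[-2.6938]
Step 32: x=[2.4468] v=[-2.7061]
Step 33: x=[2.3112] v=[-2.7125]
Step 34: x=[2.1756] v=[-2.7130]
Step 35: x=[2.0402] v=[-2.7076]
Step 36: x=[1.9054] v=[-2.6962]
Step 37: x=[1.7715] v=[-2.6789]
Step 38: x=[1.6387] v=[-2.6558]
Step 39: x=[1.5074] v=[-2.6269]
Step 40: x=[1.3778] v=[-2.5922]
Step 41: x=[1.2502] v=[-2.5519]
Step 42: x=[1.1249] v=[-2.5060]
Step 43: x=[1.0022] v=[-2.4546]
Step 44: x=[0.8823] v=[-2.3978]
Step 45: x=[0.7655] v=[-2.3358]
Step 46: x=[0.6521] v=[-2.2687]
Step 47: x=[0.5423] v=[-2.1966]
Step 48: x=[0.4363] v=[-2.1197]
Step 49: x=[0.3344] v=[-2.0382]
Step 50: x=[0.2368] v=[-1.9522]
v[0] did not become non-negative within 50 steps; using fallback time=2.5000

Answer: 2.5000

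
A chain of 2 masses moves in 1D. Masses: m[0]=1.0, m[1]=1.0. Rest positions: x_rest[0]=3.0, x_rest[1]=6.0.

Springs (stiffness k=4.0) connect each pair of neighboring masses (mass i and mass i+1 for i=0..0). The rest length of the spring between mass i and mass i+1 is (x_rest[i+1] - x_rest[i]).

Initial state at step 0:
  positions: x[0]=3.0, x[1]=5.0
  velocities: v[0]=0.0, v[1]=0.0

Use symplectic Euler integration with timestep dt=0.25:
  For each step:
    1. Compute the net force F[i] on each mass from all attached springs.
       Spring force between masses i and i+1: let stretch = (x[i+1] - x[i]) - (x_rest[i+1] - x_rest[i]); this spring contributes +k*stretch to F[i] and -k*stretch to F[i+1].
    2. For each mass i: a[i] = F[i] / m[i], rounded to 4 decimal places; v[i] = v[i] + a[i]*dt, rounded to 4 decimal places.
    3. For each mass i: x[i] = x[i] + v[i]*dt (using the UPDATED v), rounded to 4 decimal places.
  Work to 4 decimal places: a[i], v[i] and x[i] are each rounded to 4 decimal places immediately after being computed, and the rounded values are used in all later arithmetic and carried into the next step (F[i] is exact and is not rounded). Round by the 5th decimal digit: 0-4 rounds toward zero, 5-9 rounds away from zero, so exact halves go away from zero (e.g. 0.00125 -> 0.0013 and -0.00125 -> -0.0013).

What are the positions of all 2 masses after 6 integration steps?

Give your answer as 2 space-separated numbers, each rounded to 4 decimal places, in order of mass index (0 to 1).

Step 0: x=[3.0000 5.0000] v=[0.0000 0.0000]
Step 1: x=[2.7500 5.2500] v=[-1.0000 1.0000]
Step 2: x=[2.3750 5.6250] v=[-1.5000 1.5000]
Step 3: x=[2.0625 5.9375] v=[-1.2500 1.2500]
Step 4: x=[1.9688 6.0313] v=[-0.3750 0.3750]
Step 5: x=[2.1407 5.8594] v=[0.6875 -0.6875]
Step 6: x=[2.4923 5.5079] v=[1.4062 -1.4062]

Answer: 2.4923 5.5079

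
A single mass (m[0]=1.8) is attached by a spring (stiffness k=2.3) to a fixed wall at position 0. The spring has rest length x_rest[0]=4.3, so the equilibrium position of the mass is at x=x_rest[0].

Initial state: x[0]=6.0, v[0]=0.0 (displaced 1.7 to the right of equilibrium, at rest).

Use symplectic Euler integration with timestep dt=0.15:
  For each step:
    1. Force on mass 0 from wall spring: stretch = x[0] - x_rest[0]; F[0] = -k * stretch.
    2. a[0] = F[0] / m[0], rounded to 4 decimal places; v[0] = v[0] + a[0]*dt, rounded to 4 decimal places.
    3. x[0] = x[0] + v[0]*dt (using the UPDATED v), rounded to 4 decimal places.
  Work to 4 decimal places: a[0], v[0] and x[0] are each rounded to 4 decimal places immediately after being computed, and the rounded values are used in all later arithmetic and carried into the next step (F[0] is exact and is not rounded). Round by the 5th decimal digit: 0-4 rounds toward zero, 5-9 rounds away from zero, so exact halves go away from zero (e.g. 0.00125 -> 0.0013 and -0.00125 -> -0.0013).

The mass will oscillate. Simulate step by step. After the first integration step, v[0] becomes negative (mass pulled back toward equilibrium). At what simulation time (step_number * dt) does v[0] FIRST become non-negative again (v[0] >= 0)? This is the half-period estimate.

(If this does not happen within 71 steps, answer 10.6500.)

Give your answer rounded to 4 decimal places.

Step 0: x=[6.0000] v=[0.0000]
Step 1: x=[5.9511] v=[-0.3258]
Step 2: x=[5.8548] v=[-0.6423]
Step 3: x=[5.7138] v=[-0.9403]
Step 4: x=[5.5321] v=[-1.2113]
Step 5: x=[5.3150] v=[-1.4475]
Step 6: x=[5.0687] v=[-1.6420]
Step 7: x=[4.8003] v=[-1.7893]
Step 8: x=[4.5175] v=[-1.8852]
Step 9: x=[4.2285] v=[-1.9269]
Step 10: x=[3.9415] v=[-1.9132]
Step 11: x=[3.6648] v=[-1.8445]
Step 12: x=[3.4064] v=[-1.7228]
Step 13: x=[3.1737] v=[-1.5515]
Step 14: x=[2.9734] v=[-1.3356]
Step 15: x=[2.8112] v=[-1.0813]
Step 16: x=[2.6918] v=[-0.7959]
Step 17: x=[2.6186] v=[-0.4877]
Step 18: x=[2.5938] v=[-0.1654]
Step 19: x=[2.6180] v=[0.1616]
First v>=0 after going negative at step 19, time=2.8500

Answer: 2.8500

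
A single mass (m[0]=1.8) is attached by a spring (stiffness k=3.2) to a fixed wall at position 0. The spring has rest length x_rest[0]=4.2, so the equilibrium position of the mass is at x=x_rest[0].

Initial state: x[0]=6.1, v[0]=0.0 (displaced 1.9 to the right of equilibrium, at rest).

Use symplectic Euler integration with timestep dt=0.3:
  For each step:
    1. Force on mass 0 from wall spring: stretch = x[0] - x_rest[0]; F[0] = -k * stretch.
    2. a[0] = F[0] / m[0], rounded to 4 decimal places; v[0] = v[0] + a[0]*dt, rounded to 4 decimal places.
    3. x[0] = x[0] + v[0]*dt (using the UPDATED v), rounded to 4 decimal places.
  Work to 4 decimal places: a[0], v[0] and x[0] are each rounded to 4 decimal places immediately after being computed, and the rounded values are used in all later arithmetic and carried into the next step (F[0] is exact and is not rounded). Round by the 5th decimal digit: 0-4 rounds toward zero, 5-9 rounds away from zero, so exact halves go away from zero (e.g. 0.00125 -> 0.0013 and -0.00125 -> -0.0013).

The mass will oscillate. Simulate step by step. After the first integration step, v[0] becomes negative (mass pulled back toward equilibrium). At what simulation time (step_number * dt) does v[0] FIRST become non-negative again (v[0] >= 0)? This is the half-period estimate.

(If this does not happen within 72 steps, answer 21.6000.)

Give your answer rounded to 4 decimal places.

Step 0: x=[6.1000] v=[0.0000]
Step 1: x=[5.7960] v=[-1.0133]
Step 2: x=[5.2367] v=[-1.8645]
Step 3: x=[4.5115] v=[-2.4174]
Step 4: x=[3.7365] v=[-2.5835]
Step 5: x=[3.0356] v=[-2.3363]
Step 6: x=[2.5210] v=[-1.7153]
Step 7: x=[2.2751] v=[-0.8198]
Step 8: x=[2.3371] v=[0.2068]
First v>=0 after going negative at step 8, time=2.4000

Answer: 2.4000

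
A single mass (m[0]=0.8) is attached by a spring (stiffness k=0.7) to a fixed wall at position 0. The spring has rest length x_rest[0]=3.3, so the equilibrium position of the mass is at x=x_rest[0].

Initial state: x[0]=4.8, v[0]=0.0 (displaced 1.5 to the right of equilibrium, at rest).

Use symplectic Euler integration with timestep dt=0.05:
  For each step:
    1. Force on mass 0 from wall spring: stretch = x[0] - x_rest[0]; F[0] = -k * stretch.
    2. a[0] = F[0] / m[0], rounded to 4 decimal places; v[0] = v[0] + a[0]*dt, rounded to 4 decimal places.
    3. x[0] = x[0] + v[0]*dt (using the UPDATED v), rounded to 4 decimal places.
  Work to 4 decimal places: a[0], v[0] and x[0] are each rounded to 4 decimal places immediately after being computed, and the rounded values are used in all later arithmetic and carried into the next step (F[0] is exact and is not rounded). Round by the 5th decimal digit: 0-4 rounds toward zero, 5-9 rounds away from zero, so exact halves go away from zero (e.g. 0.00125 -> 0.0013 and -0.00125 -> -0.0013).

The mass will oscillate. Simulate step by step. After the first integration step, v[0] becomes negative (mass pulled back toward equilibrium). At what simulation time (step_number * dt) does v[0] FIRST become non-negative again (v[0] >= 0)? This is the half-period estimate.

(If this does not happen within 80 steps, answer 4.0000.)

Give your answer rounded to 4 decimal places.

Step 0: x=[4.8000] v=[0.0000]
Step 1: x=[4.7967] v=[-0.0656]
Step 2: x=[4.7901] v=[-0.1311]
Step 3: x=[4.7803] v=[-0.1963]
Step 4: x=[4.7672] v=[-0.2611]
Step 5: x=[4.7509] v=[-0.3253]
Step 6: x=[4.7315] v=[-0.3888]
Step 7: x=[4.7089] v=[-0.4514]
Step 8: x=[4.6833] v=[-0.5130]
Step 9: x=[4.6546] v=[-0.5735]
Step 10: x=[4.6230] v=[-0.6328]
Step 11: x=[4.5885] v=[-0.6907]
Step 12: x=[4.5511] v=[-0.7471]
Step 13: x=[4.5110] v=[-0.8018]
Step 14: x=[4.4683] v=[-0.8548]
Step 15: x=[4.4230] v=[-0.9059]
Step 16: x=[4.3753] v=[-0.9550]
Step 17: x=[4.3252] v=[-1.0020]
Step 18: x=[4.2729] v=[-1.0469]
Step 19: x=[4.2184] v=[-1.0895]
Step 20: x=[4.1619] v=[-1.1297]
Step 21: x=[4.1035] v=[-1.1674]
Step 22: x=[4.0434] v=[-1.2026]
Step 23: x=[3.9816] v=[-1.2351]
Step 24: x=[3.9184] v=[-1.2649]
Step 25: x=[3.8538] v=[-1.2920]
Step 26: x=[3.7880] v=[-1.3162]
Step 27: x=[3.7211] v=[-1.3376]
Step 28: x=[3.6533] v=[-1.3560]
Step 29: x=[3.5847] v=[-1.3715]
Step 30: x=[3.5155] v=[-1.3840]
Step 31: x=[3.4458] v=[-1.3934]
Step 32: x=[3.3758] v=[-1.3998]
Step 33: x=[3.3056] v=[-1.4031]
Step 34: x=[3.2354] v=[-1.4033]
Step 35: x=[3.1654] v=[-1.4005]
Step 36: x=[3.0957] v=[-1.3946]
Step 37: x=[3.0264] v=[-1.3857]
Step 38: x=[2.9577] v=[-1.3737]
Step 39: x=[2.8898] v=[-1.3587]
Step 40: x=[2.8228] v=[-1.3408]
Step 41: x=[2.7568] v=[-1.3199]
Step 42: x=[2.6920] v=[-1.2961]
Step 43: x=[2.6285] v=[-1.2695]
Step 44: x=[2.5665] v=[-1.2401]
Step 45: x=[2.5061] v=[-1.2080]
Step 46: x=[2.4474] v=[-1.1733]
Step 47: x=[2.3906] v=[-1.1360]
Step 48: x=[2.3358] v=[-1.0962]
Step 49: x=[2.2831] v=[-1.0540]
Step 50: x=[2.2326] v=[-1.0095]
Step 51: x=[2.1845] v=[-0.9628]
Step 52: x=[2.1388] v=[-0.9140]
Step 53: x=[2.0956] v=[-0.8632]
Step 54: x=[2.0551] v=[-0.8105]
Step 55: x=[2.0173] v=[-0.7560]
Step 56: x=[1.9823] v=[-0.6999]
Step 57: x=[1.9502] v=[-0.6423]
Step 58: x=[1.9210] v=[-0.5832]
Step 59: x=[1.8949] v=[-0.5229]
Step 60: x=[1.8718] v=[-0.4614]
Step 61: x=[1.8519] v=[-0.3989]
Step 62: x=[1.8351] v=[-0.3355]
Step 63: x=[1.8215] v=[-0.2714]
Step 64: x=[1.8112] v=[-0.2067]
Step 65: x=[1.8041] v=[-0.1416]
Step 66: x=[1.8003] v=[-0.0762]
Step 67: x=[1.7998] v=[-0.0106]
Step 68: x=[1.8026] v=[0.0550]
First v>=0 after going negative at step 68, time=3.4000

Answer: 3.4000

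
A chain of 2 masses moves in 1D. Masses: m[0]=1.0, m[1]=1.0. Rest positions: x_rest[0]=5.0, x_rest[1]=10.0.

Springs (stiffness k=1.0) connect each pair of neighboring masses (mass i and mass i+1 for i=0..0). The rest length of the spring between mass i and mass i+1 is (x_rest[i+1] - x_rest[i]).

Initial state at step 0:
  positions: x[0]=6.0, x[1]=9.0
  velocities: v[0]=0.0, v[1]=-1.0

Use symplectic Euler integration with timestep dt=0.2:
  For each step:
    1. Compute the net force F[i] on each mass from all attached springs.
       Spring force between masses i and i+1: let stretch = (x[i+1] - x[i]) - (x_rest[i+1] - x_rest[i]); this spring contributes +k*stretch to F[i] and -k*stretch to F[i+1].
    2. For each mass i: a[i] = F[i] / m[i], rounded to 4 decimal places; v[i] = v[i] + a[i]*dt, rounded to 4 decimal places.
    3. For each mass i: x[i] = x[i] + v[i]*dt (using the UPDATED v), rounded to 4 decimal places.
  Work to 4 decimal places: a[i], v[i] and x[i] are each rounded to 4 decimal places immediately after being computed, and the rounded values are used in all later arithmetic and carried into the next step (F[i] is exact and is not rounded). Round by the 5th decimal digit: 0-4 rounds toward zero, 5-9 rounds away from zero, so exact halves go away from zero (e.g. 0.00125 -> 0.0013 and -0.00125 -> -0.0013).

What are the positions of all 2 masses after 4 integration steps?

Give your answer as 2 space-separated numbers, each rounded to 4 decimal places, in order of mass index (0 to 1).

Step 0: x=[6.0000 9.0000] v=[0.0000 -1.0000]
Step 1: x=[5.9200 8.8800] v=[-0.4000 -0.6000]
Step 2: x=[5.7584 8.8416] v=[-0.8080 -0.1920]
Step 3: x=[5.5201 8.8799] v=[-1.1914 0.1914]
Step 4: x=[5.2162 8.9838] v=[-1.5194 0.5194]

Answer: 5.2162 8.9838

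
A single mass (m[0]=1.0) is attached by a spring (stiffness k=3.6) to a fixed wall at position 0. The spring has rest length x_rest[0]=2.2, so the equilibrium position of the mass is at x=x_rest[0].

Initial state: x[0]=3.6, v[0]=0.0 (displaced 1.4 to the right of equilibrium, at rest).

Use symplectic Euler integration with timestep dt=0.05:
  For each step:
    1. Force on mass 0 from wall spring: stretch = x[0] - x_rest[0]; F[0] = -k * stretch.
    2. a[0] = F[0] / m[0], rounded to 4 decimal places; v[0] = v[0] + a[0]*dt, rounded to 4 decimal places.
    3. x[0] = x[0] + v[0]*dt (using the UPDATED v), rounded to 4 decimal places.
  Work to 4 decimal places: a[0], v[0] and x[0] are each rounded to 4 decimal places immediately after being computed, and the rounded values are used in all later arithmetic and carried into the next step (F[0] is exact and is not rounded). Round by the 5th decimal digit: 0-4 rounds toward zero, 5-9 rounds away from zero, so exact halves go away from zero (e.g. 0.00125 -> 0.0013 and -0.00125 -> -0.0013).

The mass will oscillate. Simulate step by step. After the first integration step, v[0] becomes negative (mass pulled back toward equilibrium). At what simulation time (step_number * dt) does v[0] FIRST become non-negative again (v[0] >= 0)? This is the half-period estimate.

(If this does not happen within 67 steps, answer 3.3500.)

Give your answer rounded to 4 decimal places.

Step 0: x=[3.6000] v=[0.0000]
Step 1: x=[3.5874] v=[-0.2520]
Step 2: x=[3.5623] v=[-0.5017]
Step 3: x=[3.5250] v=[-0.7469]
Step 4: x=[3.4757] v=[-0.9854]
Step 5: x=[3.4150] v=[-1.2150]
Step 6: x=[3.3433] v=[-1.4337]
Step 7: x=[3.2613] v=[-1.6395]
Step 8: x=[3.1698] v=[-1.8305]
Step 9: x=[3.0695] v=[-2.0051]
Step 10: x=[2.9614] v=[-2.1616]
Step 11: x=[2.8465] v=[-2.2987]
Step 12: x=[2.7257] v=[-2.4151]
Step 13: x=[2.6002] v=[-2.5097]
Step 14: x=[2.4711] v=[-2.5817]
Step 15: x=[2.3396] v=[-2.6305]
Step 16: x=[2.2068] v=[-2.6556]
Step 17: x=[2.0740] v=[-2.6568]
Step 18: x=[1.9423] v=[-2.6341]
Step 19: x=[1.8129] v=[-2.5877]
Step 20: x=[1.6870] v=[-2.5180]
Step 21: x=[1.5657] v=[-2.4257]
Step 22: x=[1.4501] v=[-2.3115]
Step 23: x=[1.3413] v=[-2.1765]
Step 24: x=[1.2402] v=[-2.0219]
Step 25: x=[1.1477] v=[-1.8491]
Step 26: x=[1.0647] v=[-1.6597]
Step 27: x=[0.9919] v=[-1.4553]
Step 28: x=[0.9300] v=[-1.2378]
Step 29: x=[0.8795] v=[-1.0092]
Step 30: x=[0.8409] v=[-0.7715]
Step 31: x=[0.8146] v=[-0.5269]
Step 32: x=[0.8007] v=[-0.2775]
Step 33: x=[0.7994] v=[-0.0256]
Step 34: x=[0.8107] v=[0.2265]
First v>=0 after going negative at step 34, time=1.7000

Answer: 1.7000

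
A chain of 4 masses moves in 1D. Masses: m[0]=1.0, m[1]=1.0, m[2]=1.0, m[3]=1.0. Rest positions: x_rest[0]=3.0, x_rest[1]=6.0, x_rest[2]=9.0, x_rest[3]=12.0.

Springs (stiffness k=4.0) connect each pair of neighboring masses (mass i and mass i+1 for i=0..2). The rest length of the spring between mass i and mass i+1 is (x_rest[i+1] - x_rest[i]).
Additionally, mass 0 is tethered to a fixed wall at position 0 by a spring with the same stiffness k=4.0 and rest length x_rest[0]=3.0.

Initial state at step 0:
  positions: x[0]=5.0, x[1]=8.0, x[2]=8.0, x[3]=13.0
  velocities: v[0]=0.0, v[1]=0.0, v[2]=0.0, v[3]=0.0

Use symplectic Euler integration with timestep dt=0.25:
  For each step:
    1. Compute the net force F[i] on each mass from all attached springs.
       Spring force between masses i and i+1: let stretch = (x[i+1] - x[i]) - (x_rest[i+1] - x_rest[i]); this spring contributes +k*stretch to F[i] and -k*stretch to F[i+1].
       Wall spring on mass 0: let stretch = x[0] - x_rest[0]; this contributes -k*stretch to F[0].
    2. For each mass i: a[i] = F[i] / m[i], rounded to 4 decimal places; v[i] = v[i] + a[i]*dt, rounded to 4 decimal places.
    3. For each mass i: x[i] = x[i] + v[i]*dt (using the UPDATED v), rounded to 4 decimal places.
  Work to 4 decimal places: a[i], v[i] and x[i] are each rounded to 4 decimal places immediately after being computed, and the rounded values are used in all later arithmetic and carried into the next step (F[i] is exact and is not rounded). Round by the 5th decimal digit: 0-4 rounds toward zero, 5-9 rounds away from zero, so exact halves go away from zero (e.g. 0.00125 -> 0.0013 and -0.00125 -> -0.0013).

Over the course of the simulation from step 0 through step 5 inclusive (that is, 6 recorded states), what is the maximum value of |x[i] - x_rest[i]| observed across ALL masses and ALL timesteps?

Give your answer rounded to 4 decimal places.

Answer: 2.5313

Derivation:
Step 0: x=[5.0000 8.0000 8.0000 13.0000] v=[0.0000 0.0000 0.0000 0.0000]
Step 1: x=[4.5000 7.2500 9.2500 12.5000] v=[-2.0000 -3.0000 5.0000 -2.0000]
Step 2: x=[3.5625 6.3125 10.8125 11.9375] v=[-3.7500 -3.7500 6.2500 -2.2500]
Step 3: x=[2.4219 5.8125 11.5313 11.8438] v=[-4.5625 -2.0000 2.8750 -0.3750]
Step 4: x=[1.5235 5.8946 10.8985 12.4219] v=[-3.5938 0.3282 -2.5313 2.3125]
Step 5: x=[1.3370 6.1349 9.3956 13.3692] v=[-0.7462 0.9610 -6.0118 3.7891]
Max displacement = 2.5313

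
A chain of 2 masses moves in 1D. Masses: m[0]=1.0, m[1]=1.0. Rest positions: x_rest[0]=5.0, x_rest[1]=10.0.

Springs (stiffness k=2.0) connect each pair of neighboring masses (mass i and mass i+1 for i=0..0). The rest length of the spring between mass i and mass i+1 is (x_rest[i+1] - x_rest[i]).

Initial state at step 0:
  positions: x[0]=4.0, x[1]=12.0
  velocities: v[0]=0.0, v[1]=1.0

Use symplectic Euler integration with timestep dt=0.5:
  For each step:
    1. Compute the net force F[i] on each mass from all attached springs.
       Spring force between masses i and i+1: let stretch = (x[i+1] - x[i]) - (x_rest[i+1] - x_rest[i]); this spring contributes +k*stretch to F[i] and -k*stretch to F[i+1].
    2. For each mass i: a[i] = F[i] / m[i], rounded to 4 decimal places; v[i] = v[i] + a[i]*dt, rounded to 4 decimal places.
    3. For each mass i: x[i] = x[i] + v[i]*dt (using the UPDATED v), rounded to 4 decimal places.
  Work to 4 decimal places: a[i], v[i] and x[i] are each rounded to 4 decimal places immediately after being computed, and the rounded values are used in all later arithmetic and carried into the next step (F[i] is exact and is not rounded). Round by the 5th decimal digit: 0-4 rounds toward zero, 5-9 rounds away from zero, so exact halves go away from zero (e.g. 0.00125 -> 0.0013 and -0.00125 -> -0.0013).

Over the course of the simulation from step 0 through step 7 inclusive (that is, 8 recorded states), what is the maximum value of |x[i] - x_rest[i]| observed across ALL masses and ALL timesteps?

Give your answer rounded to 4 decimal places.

Step 0: x=[4.0000 12.0000] v=[0.0000 1.0000]
Step 1: x=[5.5000 11.0000] v=[3.0000 -2.0000]
Step 2: x=[7.2500 9.7500] v=[3.5000 -2.5000]
Step 3: x=[7.7500 9.7500] v=[1.0000 0.0000]
Step 4: x=[6.7500 11.2500] v=[-2.0000 3.0000]
Step 5: x=[5.5000 13.0000] v=[-2.5000 3.5000]
Step 6: x=[5.5000 13.5000] v=[0.0000 1.0000]
Step 7: x=[7.0000 12.5000] v=[3.0000 -2.0000]
Max displacement = 3.5000

Answer: 3.5000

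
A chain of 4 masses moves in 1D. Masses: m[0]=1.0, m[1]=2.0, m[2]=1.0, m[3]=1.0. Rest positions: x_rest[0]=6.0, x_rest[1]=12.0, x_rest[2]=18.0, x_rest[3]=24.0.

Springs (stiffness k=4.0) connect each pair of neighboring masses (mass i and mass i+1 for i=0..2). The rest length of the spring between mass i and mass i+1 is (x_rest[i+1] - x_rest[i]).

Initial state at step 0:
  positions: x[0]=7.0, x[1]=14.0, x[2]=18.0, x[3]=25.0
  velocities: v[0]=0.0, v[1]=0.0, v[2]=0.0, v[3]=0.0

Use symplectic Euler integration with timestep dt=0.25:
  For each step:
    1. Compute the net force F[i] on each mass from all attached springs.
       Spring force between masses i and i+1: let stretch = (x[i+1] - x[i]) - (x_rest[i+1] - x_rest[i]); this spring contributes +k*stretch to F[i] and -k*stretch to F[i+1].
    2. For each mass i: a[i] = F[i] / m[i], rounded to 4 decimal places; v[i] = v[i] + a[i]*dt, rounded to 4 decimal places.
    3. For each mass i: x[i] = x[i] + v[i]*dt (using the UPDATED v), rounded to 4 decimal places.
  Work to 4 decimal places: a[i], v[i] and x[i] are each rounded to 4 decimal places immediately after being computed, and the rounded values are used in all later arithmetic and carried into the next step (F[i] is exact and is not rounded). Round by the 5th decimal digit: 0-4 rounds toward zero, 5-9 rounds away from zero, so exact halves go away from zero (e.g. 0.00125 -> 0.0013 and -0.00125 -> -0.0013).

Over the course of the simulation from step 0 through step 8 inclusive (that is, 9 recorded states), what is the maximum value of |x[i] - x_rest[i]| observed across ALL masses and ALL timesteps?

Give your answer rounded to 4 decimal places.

Step 0: x=[7.0000 14.0000 18.0000 25.0000] v=[0.0000 0.0000 0.0000 0.0000]
Step 1: x=[7.2500 13.6250 18.7500 24.7500] v=[1.0000 -1.5000 3.0000 -1.0000]
Step 2: x=[7.5938 13.0938 19.7188 24.5000] v=[1.3750 -2.1250 3.8750 -1.0000]
Step 3: x=[7.8126 12.7032 20.2266 24.5547] v=[0.8750 -1.5625 2.0312 0.2188]
Step 4: x=[7.7540 12.6417 19.9356 25.0274] v=[-0.2344 -0.2461 -1.1641 1.8907]
Step 5: x=[7.4173 12.8810 19.0941 25.7271] v=[-1.3467 0.9570 -3.3662 2.7989]
Step 6: x=[6.9466 13.2139 18.3575 26.2686] v=[-1.8830 1.3317 -2.9463 2.1659]
Step 7: x=[6.5427 13.4064 18.3128 26.3323] v=[-1.6157 0.7699 -0.1788 0.2548]
Step 8: x=[6.3547 13.3542 19.0464 25.8911] v=[-0.7520 -0.2088 2.9343 -1.7647]
Max displacement = 2.3323

Answer: 2.3323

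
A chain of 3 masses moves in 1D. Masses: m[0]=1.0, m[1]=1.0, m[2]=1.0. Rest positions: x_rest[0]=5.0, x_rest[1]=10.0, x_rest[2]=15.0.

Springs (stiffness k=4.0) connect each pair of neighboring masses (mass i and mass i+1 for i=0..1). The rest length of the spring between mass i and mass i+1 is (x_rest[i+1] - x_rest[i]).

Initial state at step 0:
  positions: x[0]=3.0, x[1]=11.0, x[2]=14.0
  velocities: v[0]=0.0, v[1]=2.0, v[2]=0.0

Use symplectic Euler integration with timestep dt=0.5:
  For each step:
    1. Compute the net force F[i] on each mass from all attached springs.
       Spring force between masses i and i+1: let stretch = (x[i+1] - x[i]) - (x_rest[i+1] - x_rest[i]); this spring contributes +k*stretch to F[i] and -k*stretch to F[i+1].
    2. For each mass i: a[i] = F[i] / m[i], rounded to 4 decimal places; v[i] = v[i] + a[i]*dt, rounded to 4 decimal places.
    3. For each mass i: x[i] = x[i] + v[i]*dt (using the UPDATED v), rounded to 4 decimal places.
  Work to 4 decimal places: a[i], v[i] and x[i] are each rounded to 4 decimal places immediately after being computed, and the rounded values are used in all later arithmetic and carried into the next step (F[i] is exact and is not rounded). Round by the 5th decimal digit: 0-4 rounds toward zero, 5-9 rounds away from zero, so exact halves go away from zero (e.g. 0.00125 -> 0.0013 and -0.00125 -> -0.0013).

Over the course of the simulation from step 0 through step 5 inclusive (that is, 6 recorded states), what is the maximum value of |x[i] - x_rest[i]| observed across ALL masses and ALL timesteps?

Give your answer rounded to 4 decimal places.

Answer: 3.0000

Derivation:
Step 0: x=[3.0000 11.0000 14.0000] v=[0.0000 2.0000 0.0000]
Step 1: x=[6.0000 7.0000 16.0000] v=[6.0000 -8.0000 4.0000]
Step 2: x=[5.0000 11.0000 14.0000] v=[-2.0000 8.0000 -4.0000]
Step 3: x=[5.0000 12.0000 14.0000] v=[0.0000 2.0000 0.0000]
Step 4: x=[7.0000 8.0000 17.0000] v=[4.0000 -8.0000 6.0000]
Step 5: x=[5.0000 12.0000 16.0000] v=[-4.0000 8.0000 -2.0000]
Max displacement = 3.0000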